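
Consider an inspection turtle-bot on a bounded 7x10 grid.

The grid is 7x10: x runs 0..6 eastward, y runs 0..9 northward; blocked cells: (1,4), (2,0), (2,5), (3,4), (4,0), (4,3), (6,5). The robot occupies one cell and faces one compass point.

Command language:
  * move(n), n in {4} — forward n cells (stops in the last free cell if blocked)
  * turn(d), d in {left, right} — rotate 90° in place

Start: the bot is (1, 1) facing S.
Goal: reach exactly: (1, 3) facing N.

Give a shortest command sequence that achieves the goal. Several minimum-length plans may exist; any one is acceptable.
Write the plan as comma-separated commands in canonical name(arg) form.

turn(right), turn(right), move(4)

t0: (1, 1) facing S
1. turn(right) → (1, 1) facing W
2. turn(right) → (1, 1) facing N
3. move(4) → (1, 3) facing N
shorter routes all fall short; 3 is best.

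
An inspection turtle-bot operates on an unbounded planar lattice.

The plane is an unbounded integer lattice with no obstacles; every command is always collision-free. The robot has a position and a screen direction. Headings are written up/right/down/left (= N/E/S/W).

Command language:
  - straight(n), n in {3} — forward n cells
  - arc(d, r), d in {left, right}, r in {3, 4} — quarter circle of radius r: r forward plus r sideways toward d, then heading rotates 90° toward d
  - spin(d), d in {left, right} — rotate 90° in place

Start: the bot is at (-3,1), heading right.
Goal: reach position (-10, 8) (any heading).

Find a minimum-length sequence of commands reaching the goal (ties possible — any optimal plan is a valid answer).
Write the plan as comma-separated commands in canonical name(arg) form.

spin(left), arc(left, 3), arc(right, 4)

t0: at (-3,1), heading right
t=1 spin(left) ⇒ at (-3,1), heading up
t=2 arc(left, 3) ⇒ at (-6,4), heading left
t=3 arc(right, 4) ⇒ at (-10,8), heading up
minimal: 3 command(s), checked below 3.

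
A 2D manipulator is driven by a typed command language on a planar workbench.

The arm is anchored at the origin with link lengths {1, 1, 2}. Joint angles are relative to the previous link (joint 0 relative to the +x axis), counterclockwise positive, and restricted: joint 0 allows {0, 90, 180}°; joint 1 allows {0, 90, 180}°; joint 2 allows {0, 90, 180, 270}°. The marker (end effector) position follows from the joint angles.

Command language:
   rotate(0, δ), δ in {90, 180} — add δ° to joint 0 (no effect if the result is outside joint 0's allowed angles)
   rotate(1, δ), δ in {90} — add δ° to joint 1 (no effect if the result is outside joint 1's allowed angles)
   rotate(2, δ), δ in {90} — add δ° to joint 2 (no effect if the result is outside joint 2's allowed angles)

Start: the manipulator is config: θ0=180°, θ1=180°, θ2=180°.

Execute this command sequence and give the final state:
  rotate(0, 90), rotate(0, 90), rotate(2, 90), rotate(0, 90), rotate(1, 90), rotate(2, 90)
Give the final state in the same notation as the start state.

start: config: θ0=180°, θ1=180°, θ2=180°
t=1 rotate(0, 90) ⇒ config: θ0=180°, θ1=180°, θ2=180°
t=2 rotate(0, 90) ⇒ config: θ0=180°, θ1=180°, θ2=180°
t=3 rotate(2, 90) ⇒ config: θ0=180°, θ1=180°, θ2=270°
t=4 rotate(0, 90) ⇒ config: θ0=180°, θ1=180°, θ2=270°
t=5 rotate(1, 90) ⇒ config: θ0=180°, θ1=180°, θ2=270°
t=6 rotate(2, 90) ⇒ config: θ0=180°, θ1=180°, θ2=0°

config: θ0=180°, θ1=180°, θ2=0°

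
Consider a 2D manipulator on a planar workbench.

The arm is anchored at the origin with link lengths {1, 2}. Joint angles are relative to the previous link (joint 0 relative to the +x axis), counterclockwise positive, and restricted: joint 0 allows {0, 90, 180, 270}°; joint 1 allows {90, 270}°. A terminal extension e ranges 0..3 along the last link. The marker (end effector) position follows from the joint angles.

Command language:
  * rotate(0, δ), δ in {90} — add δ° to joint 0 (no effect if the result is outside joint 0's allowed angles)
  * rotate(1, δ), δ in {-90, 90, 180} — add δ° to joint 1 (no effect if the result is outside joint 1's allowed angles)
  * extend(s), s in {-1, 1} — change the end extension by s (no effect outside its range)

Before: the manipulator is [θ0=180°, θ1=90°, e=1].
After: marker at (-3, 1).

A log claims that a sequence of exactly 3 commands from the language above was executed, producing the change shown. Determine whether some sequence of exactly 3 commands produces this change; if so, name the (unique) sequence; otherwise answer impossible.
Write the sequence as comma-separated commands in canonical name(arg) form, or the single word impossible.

from: [θ0=180°, θ1=90°, e=1]
t=1 rotate(0, 90) ⇒ [θ0=270°, θ1=90°, e=1]
t=2 rotate(0, 90) ⇒ [θ0=0°, θ1=90°, e=1]
t=3 rotate(0, 90) ⇒ [θ0=90°, θ1=90°, e=1]
all 216 alternatives checked — unique.

rotate(0, 90), rotate(0, 90), rotate(0, 90)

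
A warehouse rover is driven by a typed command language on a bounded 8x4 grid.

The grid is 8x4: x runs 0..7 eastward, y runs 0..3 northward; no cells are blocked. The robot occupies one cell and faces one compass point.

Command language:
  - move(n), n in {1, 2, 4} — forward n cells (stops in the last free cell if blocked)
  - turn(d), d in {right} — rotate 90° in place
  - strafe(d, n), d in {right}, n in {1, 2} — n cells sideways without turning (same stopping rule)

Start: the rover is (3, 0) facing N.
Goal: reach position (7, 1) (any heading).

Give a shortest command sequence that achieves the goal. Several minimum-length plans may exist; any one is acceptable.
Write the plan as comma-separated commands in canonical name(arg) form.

move(1), turn(right), move(4)

t0: (3, 0) facing N
step 1 (move(1)): (3, 1) facing N
step 2 (turn(right)): (3, 1) facing E
step 3 (move(4)): (7, 1) facing E
minimal: 3 command(s), checked below 3.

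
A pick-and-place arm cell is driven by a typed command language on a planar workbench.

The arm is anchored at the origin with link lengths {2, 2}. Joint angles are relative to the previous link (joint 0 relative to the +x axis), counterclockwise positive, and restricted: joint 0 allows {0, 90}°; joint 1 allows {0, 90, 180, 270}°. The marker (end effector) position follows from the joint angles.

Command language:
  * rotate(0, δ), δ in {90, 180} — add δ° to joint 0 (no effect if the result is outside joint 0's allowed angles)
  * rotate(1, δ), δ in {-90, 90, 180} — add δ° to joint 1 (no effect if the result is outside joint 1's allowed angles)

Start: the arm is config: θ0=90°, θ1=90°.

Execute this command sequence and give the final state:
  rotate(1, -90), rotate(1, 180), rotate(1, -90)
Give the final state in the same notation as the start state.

begin: config: θ0=90°, θ1=90°
t=1 rotate(1, -90) ⇒ config: θ0=90°, θ1=0°
t=2 rotate(1, 180) ⇒ config: θ0=90°, θ1=180°
t=3 rotate(1, -90) ⇒ config: θ0=90°, θ1=90°

config: θ0=90°, θ1=90°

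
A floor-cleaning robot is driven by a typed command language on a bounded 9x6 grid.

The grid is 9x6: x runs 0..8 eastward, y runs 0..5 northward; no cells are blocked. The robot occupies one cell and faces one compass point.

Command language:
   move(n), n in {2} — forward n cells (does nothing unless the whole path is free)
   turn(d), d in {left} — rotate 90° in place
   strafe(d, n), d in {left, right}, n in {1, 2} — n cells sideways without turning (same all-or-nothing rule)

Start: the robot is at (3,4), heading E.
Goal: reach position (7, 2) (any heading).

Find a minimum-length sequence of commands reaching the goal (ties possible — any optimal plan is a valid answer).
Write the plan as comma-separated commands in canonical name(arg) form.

from: at (3,4), heading E
1. strafe(right, 2) → at (3,2), heading E
2. move(2) → at (5,2), heading E
3. move(2) → at (7,2), heading E
nothing shorter than 3 reaches the goal.

strafe(right, 2), move(2), move(2)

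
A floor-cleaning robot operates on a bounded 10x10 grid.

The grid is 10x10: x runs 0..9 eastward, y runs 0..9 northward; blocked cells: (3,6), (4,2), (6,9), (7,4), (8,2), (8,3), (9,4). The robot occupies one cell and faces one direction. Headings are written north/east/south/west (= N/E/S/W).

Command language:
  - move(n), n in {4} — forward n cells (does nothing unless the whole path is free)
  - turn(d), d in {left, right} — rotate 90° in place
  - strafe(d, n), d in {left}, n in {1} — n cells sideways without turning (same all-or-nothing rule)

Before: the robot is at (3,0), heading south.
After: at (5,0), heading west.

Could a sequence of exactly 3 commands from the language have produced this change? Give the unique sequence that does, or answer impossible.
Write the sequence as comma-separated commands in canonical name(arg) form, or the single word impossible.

key: running turn(right) before strafe(left, 1) would end elsewhere — order is forced
begin: at (3,0), heading south
[1] after strafe(left, 1): at (4,0), heading south
[2] after strafe(left, 1): at (5,0), heading south
[3] after turn(right): at (5,0), heading west
uniquely the one of 64 3-step routes that fits.

strafe(left, 1), strafe(left, 1), turn(right)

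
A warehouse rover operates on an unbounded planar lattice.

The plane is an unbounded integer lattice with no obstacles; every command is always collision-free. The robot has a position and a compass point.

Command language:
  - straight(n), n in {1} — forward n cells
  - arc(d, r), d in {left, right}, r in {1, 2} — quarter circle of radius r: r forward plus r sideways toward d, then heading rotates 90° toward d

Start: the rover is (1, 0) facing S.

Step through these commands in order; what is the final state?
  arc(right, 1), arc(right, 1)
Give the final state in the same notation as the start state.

(-1, 0) facing N

initial: (1, 0) facing S
[1] after arc(right, 1): (0, -1) facing W
[2] after arc(right, 1): (-1, 0) facing N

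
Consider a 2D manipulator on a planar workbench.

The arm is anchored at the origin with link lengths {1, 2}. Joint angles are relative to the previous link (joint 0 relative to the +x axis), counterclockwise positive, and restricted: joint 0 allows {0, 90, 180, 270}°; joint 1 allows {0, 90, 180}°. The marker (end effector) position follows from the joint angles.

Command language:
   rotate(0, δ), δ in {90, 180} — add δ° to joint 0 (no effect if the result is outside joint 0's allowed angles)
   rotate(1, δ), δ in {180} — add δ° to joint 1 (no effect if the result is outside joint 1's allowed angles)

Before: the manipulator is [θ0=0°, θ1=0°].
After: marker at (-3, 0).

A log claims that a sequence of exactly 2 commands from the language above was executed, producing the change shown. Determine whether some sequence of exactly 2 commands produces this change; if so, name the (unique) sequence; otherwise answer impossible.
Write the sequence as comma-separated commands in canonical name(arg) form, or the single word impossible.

initial: [θ0=0°, θ1=0°]
step 1 (rotate(0, 90)): [θ0=90°, θ1=0°]
step 2 (rotate(0, 90)): [θ0=180°, θ1=0°]
no rival 2-sequence matches.

rotate(0, 90), rotate(0, 90)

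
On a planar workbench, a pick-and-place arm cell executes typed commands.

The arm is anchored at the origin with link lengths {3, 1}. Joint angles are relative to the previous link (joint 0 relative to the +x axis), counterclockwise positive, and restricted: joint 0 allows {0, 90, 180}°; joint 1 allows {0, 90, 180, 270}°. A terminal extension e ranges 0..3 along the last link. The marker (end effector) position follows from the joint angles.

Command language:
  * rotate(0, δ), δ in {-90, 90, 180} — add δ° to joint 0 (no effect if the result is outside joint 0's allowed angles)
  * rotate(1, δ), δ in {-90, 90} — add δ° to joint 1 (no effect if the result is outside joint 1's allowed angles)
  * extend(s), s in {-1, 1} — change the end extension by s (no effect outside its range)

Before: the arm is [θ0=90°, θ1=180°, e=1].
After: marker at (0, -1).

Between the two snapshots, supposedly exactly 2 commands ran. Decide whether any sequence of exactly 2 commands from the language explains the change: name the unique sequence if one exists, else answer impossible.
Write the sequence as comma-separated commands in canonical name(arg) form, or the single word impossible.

extend(1), extend(1)

t0: [θ0=90°, θ1=180°, e=1]
t=1 extend(1) ⇒ [θ0=90°, θ1=180°, e=2]
t=2 extend(1) ⇒ [θ0=90°, θ1=180°, e=3]
no other 2-command option fits: unique.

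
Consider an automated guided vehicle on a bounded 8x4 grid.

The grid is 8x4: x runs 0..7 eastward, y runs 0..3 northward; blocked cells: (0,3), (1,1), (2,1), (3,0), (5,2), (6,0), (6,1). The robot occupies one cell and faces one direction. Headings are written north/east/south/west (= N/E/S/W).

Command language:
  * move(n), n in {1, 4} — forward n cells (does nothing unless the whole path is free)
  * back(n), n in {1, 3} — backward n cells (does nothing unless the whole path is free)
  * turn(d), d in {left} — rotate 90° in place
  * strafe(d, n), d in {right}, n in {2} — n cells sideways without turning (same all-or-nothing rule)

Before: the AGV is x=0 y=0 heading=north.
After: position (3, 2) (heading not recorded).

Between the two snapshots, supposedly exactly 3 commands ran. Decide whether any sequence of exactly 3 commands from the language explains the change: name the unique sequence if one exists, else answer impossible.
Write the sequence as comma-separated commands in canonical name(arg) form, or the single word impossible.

key: running back(3) before turn(left) would end elsewhere — order is forced
start: x=0 y=0 heading=north
[1] after turn(left): x=0 y=0 heading=west
[2] after strafe(right, 2): x=0 y=2 heading=west
[3] after back(3): x=3 y=2 heading=west
no rival 3-sequence matches.

turn(left), strafe(right, 2), back(3)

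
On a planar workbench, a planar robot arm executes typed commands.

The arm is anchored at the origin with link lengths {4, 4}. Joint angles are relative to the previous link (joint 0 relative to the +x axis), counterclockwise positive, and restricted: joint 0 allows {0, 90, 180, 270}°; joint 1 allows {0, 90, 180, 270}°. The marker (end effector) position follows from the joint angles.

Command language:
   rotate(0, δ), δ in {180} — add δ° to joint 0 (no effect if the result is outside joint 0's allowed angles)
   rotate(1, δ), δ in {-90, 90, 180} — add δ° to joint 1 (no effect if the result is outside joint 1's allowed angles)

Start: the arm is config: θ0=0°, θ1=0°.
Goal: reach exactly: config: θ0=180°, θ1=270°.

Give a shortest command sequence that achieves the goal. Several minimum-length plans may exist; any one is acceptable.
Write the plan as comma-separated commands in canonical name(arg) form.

start: config: θ0=0°, θ1=0°
t=1 rotate(1, -90) ⇒ config: θ0=0°, θ1=270°
t=2 rotate(0, 180) ⇒ config: θ0=180°, θ1=270°
shorter routes all fall short; 2 is best.

rotate(1, -90), rotate(0, 180)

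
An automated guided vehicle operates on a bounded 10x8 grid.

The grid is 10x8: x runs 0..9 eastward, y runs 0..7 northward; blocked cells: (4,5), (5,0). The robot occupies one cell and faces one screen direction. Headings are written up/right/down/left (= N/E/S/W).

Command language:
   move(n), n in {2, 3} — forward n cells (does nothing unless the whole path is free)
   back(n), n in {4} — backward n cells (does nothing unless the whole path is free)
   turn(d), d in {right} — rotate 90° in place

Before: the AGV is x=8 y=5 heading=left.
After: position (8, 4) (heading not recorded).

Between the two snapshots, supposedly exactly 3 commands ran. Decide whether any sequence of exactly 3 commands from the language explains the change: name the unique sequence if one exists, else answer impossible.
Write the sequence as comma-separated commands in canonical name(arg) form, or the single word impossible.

key: order matters: swapping turn(right) and move(3) lands elsewhere
begin: x=8 y=5 heading=left
1. turn(right) → x=8 y=5 heading=up
2. back(4) → x=8 y=1 heading=up
3. move(3) → x=8 y=4 heading=up
no rival 3-sequence matches.

turn(right), back(4), move(3)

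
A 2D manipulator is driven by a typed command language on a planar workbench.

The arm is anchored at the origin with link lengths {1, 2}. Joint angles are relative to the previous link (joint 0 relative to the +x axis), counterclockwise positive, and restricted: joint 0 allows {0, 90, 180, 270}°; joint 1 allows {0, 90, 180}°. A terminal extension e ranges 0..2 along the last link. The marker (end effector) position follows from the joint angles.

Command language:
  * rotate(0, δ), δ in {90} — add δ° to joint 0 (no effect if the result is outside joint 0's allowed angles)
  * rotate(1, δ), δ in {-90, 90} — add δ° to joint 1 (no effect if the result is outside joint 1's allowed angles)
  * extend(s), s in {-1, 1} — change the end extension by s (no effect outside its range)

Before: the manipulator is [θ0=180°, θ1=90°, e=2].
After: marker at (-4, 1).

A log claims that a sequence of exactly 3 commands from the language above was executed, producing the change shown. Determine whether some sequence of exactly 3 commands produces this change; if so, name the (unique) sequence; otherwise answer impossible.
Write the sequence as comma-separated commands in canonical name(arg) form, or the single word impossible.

begin: [θ0=180°, θ1=90°, e=2]
[1] after rotate(0, 90): [θ0=270°, θ1=90°, e=2]
[2] after rotate(0, 90): [θ0=0°, θ1=90°, e=2]
[3] after rotate(0, 90): [θ0=90°, θ1=90°, e=2]
no other 3-command option fits: unique.

rotate(0, 90), rotate(0, 90), rotate(0, 90)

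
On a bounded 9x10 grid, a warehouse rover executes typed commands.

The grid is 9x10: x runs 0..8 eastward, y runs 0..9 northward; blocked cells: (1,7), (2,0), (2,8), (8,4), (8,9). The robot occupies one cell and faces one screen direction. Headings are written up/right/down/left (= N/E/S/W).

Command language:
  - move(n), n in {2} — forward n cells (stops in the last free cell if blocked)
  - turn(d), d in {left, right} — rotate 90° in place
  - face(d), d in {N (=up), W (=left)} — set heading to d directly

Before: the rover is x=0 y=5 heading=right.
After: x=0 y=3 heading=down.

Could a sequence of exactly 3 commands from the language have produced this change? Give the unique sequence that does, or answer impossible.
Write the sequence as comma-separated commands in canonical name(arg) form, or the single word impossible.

key: order matters: swapping face(W) and move(2) lands elsewhere
initial: x=0 y=5 heading=right
t=1 face(W) ⇒ x=0 y=5 heading=left
t=2 turn(left) ⇒ x=0 y=5 heading=down
t=3 move(2) ⇒ x=0 y=3 heading=down
no other 3-command option fits: unique.

face(W), turn(left), move(2)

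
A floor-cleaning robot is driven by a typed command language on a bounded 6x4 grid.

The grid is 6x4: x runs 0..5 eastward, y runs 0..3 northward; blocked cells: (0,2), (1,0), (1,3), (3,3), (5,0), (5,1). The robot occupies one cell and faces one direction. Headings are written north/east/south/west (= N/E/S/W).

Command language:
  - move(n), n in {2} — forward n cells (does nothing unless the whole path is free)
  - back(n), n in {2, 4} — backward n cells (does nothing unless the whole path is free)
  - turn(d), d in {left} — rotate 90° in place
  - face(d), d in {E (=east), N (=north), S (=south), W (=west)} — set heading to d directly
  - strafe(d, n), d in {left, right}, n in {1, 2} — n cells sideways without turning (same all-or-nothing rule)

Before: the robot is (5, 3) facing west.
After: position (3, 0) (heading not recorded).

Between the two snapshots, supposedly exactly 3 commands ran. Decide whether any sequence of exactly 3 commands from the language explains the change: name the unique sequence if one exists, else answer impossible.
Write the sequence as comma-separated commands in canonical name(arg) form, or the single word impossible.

strafe(left, 1), move(2), strafe(left, 2)

key: running strafe(left, 2) before strafe(left, 1) would end elsewhere — order is forced
from: (5, 3) facing west
1. strafe(left, 1) → (5, 2) facing west
2. move(2) → (3, 2) facing west
3. strafe(left, 2) → (3, 0) facing west
all 1728 alternatives checked — unique.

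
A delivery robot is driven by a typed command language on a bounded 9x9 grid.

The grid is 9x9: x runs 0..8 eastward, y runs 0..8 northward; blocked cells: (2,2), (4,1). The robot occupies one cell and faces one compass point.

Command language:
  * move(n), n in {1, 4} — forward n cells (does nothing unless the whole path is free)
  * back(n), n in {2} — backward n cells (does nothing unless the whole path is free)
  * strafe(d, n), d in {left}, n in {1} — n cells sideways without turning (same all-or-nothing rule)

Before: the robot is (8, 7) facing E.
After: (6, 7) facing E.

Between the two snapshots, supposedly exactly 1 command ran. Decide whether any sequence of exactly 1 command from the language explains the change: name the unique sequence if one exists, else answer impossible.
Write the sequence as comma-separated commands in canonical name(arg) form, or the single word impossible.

key: heading stays E — the single command does not turn
start: (8, 7) facing E
[1] after back(2): (6, 7) facing E
no other 1-command option fits: unique.

back(2)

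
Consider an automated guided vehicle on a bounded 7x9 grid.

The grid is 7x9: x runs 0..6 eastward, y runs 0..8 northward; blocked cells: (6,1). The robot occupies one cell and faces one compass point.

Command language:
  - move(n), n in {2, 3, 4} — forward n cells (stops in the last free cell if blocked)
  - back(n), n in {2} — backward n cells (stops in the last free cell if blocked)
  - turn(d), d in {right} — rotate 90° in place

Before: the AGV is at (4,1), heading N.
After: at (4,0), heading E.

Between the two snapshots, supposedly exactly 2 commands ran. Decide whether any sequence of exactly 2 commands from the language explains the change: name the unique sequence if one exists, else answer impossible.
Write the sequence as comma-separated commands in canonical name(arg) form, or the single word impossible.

back(2), turn(right)

key: cell and facing (now E) both changed — the 2 commands mix motion and turning
start: at (4,1), heading N
1. back(2) → at (4,0), heading N
2. turn(right) → at (4,0), heading E
all 25 alternatives checked — unique.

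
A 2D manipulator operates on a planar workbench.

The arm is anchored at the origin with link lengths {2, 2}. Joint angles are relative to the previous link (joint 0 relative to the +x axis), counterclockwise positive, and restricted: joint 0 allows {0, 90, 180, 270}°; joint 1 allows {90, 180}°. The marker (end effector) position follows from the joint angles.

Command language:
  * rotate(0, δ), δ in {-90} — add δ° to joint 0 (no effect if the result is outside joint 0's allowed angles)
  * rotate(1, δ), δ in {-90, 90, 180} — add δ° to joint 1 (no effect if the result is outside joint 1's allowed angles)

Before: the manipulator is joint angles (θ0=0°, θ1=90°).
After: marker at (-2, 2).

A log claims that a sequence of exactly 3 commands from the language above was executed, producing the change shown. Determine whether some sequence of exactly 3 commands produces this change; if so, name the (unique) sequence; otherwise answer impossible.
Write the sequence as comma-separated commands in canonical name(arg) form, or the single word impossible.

start: joint angles (θ0=0°, θ1=90°)
1. rotate(0, -90) → joint angles (θ0=270°, θ1=90°)
2. rotate(0, -90) → joint angles (θ0=180°, θ1=90°)
3. rotate(0, -90) → joint angles (θ0=90°, θ1=90°)
all 64 alternatives checked — unique.

rotate(0, -90), rotate(0, -90), rotate(0, -90)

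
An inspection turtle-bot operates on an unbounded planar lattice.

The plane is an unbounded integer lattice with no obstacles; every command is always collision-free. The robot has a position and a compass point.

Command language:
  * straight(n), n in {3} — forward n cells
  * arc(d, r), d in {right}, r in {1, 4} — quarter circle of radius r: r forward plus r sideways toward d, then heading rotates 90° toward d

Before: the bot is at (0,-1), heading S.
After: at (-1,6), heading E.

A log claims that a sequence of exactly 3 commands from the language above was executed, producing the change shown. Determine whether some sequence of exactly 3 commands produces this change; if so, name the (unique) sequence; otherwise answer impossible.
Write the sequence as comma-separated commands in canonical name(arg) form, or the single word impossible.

key: position moved to (-1,6) AND the heading swung to E — translation plus rotation needed
start: at (0,-1), heading S
1. arc(right, 1) → at (-1,-2), heading W
2. arc(right, 4) → at (-5,2), heading N
3. arc(right, 4) → at (-1,6), heading E
no other 3-command option fits: unique.

arc(right, 1), arc(right, 4), arc(right, 4)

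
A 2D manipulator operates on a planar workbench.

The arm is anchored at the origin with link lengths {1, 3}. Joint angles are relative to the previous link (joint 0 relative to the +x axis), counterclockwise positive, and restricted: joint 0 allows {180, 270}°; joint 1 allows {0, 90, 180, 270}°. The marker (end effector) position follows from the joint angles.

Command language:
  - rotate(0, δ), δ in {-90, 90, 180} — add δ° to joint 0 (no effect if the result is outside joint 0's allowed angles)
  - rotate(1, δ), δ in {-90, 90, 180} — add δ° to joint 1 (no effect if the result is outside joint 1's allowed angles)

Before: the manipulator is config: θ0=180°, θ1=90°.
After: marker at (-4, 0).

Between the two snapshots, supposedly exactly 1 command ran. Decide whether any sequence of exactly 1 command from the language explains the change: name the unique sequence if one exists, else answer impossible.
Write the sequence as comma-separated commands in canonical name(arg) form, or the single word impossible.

begin: config: θ0=180°, θ1=90°
t=1 rotate(1, -90) ⇒ config: θ0=180°, θ1=0°
all 6 alternatives checked — unique.

rotate(1, -90)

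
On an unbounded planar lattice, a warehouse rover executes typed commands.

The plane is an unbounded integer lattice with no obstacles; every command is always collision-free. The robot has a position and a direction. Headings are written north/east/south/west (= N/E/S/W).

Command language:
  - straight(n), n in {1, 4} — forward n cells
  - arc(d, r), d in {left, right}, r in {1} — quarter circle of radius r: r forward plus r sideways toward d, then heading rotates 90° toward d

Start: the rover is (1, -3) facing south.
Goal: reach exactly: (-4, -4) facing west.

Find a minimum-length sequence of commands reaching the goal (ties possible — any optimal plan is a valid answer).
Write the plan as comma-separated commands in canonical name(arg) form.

start: (1, -3) facing south
t=1 arc(right, 1) ⇒ (0, -4) facing west
t=2 straight(4) ⇒ (-4, -4) facing west
minimal: 2 command(s), checked below 2.

arc(right, 1), straight(4)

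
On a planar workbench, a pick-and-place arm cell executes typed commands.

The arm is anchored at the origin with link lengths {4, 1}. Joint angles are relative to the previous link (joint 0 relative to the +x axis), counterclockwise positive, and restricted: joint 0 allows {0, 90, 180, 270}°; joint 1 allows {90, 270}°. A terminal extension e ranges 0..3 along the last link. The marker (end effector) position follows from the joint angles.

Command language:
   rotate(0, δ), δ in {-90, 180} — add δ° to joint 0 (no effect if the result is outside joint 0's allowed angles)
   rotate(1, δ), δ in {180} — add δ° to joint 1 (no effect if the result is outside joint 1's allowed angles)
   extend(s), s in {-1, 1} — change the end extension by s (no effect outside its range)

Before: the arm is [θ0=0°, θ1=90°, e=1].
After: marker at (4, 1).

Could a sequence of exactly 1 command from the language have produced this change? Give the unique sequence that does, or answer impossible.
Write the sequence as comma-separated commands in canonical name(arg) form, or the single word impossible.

initial: [θ0=0°, θ1=90°, e=1]
1. extend(-1) → [θ0=0°, θ1=90°, e=0]
no other 1-command option fits: unique.

extend(-1)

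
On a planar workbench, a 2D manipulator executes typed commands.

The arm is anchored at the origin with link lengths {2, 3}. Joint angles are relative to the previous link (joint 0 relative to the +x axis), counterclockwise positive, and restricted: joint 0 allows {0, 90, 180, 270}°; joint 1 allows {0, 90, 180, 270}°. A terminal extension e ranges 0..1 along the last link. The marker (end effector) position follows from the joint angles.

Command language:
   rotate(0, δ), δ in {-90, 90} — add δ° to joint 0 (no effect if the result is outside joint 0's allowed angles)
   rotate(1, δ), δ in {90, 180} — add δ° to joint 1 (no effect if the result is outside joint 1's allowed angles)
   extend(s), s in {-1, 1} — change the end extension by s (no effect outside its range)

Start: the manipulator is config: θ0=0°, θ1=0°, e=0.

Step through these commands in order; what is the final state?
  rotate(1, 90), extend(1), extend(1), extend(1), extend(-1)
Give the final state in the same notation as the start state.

config: θ0=0°, θ1=90°, e=0

from: config: θ0=0°, θ1=0°, e=0
step 1 (rotate(1, 90)): config: θ0=0°, θ1=90°, e=0
step 2 (extend(1)): config: θ0=0°, θ1=90°, e=1
step 3 (extend(1)): config: θ0=0°, θ1=90°, e=1
step 4 (extend(1)): config: θ0=0°, θ1=90°, e=1
step 5 (extend(-1)): config: θ0=0°, θ1=90°, e=0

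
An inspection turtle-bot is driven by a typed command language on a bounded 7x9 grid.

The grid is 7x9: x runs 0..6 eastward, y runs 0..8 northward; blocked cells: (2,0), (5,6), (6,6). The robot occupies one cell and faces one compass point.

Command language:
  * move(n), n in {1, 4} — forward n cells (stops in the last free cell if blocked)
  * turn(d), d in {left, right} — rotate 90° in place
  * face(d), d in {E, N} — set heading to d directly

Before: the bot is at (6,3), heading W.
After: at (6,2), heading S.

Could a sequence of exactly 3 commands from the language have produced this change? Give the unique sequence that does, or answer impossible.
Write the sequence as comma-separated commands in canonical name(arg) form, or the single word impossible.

key: running move(1) before face(E) would end elsewhere — order is forced
start: at (6,3), heading W
step 1 (face(E)): at (6,3), heading E
step 2 (turn(right)): at (6,3), heading S
step 3 (move(1)): at (6,2), heading S
no other 3-command option fits: unique.

face(E), turn(right), move(1)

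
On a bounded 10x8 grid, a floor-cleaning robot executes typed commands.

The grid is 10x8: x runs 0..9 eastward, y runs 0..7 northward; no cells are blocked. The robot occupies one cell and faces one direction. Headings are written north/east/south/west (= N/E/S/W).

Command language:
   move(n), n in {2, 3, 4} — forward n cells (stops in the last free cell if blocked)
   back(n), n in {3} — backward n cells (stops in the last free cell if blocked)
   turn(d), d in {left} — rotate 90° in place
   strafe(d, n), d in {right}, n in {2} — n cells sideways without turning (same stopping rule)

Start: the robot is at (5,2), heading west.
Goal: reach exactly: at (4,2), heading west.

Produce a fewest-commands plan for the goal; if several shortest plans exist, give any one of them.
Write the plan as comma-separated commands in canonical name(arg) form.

move(4), back(3)

from: at (5,2), heading west
step 1 (move(4)): at (1,2), heading west
step 2 (back(3)): at (4,2), heading west
shorter routes all fall short; 2 is best.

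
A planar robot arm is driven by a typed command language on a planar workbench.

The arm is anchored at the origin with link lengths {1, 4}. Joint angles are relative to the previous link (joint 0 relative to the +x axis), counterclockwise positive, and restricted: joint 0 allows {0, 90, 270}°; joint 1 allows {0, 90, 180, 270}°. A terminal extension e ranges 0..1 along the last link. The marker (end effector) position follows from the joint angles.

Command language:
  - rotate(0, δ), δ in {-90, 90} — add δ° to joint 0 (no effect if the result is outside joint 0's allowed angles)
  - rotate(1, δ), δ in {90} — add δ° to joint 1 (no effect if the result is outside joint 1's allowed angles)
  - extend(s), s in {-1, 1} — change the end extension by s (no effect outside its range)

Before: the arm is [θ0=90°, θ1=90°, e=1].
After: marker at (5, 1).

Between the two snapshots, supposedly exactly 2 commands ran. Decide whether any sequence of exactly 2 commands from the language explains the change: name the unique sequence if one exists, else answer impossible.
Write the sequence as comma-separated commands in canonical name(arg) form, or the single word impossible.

rotate(1, 90), rotate(1, 90)

t0: [θ0=90°, θ1=90°, e=1]
t=1 rotate(1, 90) ⇒ [θ0=90°, θ1=180°, e=1]
t=2 rotate(1, 90) ⇒ [θ0=90°, θ1=270°, e=1]
no other 2-command option fits: unique.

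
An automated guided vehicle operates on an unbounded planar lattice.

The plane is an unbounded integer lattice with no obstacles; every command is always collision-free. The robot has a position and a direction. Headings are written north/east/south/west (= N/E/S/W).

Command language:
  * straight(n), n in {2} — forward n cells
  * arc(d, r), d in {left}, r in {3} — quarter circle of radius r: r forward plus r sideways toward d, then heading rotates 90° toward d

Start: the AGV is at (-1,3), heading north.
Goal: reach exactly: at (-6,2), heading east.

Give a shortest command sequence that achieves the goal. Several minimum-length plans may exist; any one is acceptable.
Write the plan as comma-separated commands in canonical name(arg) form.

straight(2), arc(left, 3), straight(2), arc(left, 3), arc(left, 3)

from: at (-1,3), heading north
1. straight(2) → at (-1,5), heading north
2. arc(left, 3) → at (-4,8), heading west
3. straight(2) → at (-6,8), heading west
4. arc(left, 3) → at (-9,5), heading south
5. arc(left, 3) → at (-6,2), heading east
shorter routes all fall short; 5 is best.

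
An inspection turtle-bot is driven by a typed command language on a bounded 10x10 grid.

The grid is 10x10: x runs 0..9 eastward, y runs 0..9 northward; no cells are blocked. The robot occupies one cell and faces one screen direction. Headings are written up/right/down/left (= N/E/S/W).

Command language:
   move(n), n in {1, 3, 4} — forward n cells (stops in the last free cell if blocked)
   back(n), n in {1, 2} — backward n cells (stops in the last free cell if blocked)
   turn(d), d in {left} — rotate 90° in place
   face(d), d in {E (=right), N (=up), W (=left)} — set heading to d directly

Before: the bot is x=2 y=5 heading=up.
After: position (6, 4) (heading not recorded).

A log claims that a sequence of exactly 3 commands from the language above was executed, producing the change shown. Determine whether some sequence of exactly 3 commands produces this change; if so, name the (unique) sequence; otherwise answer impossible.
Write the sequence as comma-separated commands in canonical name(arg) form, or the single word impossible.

key: running move(4) before back(1) would end elsewhere — order is forced
initial: x=2 y=5 heading=up
1. back(1) → x=2 y=4 heading=up
2. face(E) → x=2 y=4 heading=right
3. move(4) → x=6 y=4 heading=right
uniquely the one of 729 3-step routes that fits.

back(1), face(E), move(4)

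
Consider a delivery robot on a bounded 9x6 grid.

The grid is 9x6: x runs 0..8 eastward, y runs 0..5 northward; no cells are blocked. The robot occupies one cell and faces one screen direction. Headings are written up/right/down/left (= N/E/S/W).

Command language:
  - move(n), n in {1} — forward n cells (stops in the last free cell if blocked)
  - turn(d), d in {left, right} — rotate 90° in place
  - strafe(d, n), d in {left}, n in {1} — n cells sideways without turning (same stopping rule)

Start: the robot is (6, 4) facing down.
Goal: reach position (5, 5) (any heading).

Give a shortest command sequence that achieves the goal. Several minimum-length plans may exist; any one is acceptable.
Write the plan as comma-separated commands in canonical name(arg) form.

begin: (6, 4) facing down
step 1 (turn(left)): (6, 4) facing right
step 2 (strafe(left, 1)): (6, 5) facing right
step 3 (turn(left)): (6, 5) facing up
step 4 (strafe(left, 1)): (5, 5) facing up
nothing shorter than 4 reaches the goal.

turn(left), strafe(left, 1), turn(left), strafe(left, 1)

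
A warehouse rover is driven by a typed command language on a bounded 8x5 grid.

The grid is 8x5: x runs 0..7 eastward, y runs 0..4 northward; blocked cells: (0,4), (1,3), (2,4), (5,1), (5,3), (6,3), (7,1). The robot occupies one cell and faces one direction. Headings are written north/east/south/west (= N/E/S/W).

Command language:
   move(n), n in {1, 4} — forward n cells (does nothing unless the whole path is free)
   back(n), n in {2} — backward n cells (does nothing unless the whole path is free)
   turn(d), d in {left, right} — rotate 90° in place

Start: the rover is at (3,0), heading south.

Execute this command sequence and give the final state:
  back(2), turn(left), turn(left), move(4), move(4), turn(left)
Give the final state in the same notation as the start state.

at (3,2), heading west

begin: at (3,0), heading south
step 1 (back(2)): at (3,2), heading south
step 2 (turn(left)): at (3,2), heading east
step 3 (turn(left)): at (3,2), heading north
step 4 (move(4)): at (3,2), heading north
step 5 (move(4)): at (3,2), heading north
step 6 (turn(left)): at (3,2), heading west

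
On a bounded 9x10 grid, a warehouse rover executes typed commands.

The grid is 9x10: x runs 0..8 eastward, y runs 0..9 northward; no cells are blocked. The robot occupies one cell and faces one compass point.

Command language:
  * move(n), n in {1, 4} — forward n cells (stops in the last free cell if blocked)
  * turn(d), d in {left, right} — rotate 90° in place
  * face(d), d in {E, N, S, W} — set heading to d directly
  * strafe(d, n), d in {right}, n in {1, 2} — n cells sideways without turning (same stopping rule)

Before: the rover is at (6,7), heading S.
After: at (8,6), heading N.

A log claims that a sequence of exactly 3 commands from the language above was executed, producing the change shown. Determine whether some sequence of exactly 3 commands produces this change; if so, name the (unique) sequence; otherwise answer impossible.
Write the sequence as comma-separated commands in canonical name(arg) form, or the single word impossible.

move(1), face(N), strafe(right, 2)

key: cell and facing (now N) both changed — the 3 commands mix motion and turning
start: at (6,7), heading S
1. move(1) → at (6,6), heading S
2. face(N) → at (6,6), heading N
3. strafe(right, 2) → at (8,6), heading N
all 1000 alternatives checked — unique.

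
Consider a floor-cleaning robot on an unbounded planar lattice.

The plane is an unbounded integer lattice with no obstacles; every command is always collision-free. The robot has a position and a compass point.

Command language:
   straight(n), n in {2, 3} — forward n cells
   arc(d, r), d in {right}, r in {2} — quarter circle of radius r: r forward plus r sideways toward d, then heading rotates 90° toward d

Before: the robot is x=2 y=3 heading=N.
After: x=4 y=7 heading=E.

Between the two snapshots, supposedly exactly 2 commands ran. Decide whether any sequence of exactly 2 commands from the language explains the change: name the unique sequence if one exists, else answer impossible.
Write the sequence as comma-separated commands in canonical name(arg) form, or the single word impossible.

key: cell and facing (now E) both changed — the 2 commands mix motion and turning
begin: x=2 y=3 heading=N
[1] after straight(2): x=2 y=5 heading=N
[2] after arc(right, 2): x=4 y=7 heading=E
no other 2-command option fits: unique.

straight(2), arc(right, 2)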